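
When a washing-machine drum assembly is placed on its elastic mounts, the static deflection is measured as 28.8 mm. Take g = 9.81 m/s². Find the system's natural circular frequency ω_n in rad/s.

18.5 rad/s

ω_n = √(g/δ_st) = √(9.81/0.0288) = √340.6 = 18.46 rad/s.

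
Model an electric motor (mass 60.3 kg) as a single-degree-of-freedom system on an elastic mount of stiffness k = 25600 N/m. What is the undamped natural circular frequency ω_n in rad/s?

ω_n = √(k/m) = √(25600/60.3) = √424.5 = 20.60 rad/s.

20.6 rad/s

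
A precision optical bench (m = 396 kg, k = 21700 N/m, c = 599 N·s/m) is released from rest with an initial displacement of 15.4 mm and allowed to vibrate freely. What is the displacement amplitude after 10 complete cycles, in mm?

0.0243 mm

ζ = c/(2√(km)) = 599/(2√(21700 × 396)) = 599/5863 = 0.1022.
Logarithmic decrement δ = 2πζ/√(1 − ζ²) = 2π × 0.1022/√(1 − 0.0104) = 0.6453.
After n cycles, x_n/x₀ = e^(−nδ), so x_10 = 15.4 × e^(−10 × 0.6453) = 15.4 × 0.001575 = 0.02426 mm.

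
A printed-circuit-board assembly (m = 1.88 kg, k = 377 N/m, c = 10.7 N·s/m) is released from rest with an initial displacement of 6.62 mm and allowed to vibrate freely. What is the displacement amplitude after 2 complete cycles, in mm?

ζ = c/(2√(km)) = 10.7/(2√(377 × 1.88)) = 10.7/53.25 = 0.2010.
Logarithmic decrement δ = 2πζ/√(1 − ζ²) = 2π × 0.2010/√(1 − 0.0404) = 1.289.
After n cycles, x_n/x₀ = e^(−nδ), so x_2 = 6.62 × e^(−2 × 1.289) = 6.62 × 0.07593 = 0.5027 mm.

0.503 mm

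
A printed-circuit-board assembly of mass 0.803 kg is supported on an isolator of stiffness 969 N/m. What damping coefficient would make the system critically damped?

c_c = 2√(k·m) = 2√(969.0 × 0.803) = 2 × 27.89 = 55.79 N·s/m.

55.8 N·s/m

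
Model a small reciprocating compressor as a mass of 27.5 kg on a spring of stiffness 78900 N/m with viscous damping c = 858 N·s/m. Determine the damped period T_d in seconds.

0.123 s

ω_n = √(k/m) = √(78900/27.5) = 53.56 rad/s.
Critical damping c_c = 2√(k·m) = 2√(78900 × 27.5) = 2946 N·s/m, so ζ = c/c_c = 858/2946 = 0.2912.
ω_d = ω_n√(1 − ζ²) = 53.56 × √(1 − 0.0848) = 51.24 rad/s.
T_d = 2π/ω_d = 0.1226 s.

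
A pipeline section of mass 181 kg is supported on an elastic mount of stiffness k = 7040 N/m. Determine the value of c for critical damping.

c_c = 2√(k·m) = 2√(7040 × 181) = 2 × 1129 = 2258 N·s/m.

2260 N·s/m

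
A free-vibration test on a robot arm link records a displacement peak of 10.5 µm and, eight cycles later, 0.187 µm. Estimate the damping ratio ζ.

0.0799

Logarithmic decrement δ = (1/n)·ln(x₀/x_n) = (1/8)·ln(10.5/0.187) = (1/8)·ln(56.15) = 0.5035.
ζ = δ/√(4π² + δ²) = 0.5035/√(39.48 + 0.254) = 0.5035/6.303 = 0.07988.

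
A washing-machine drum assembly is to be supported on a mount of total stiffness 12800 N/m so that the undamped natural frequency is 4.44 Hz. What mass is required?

ω_n = 2πf_n = 2π × 4.44 = 27.90 rad/s.
m = k/ω_n² = 12800/27.90² = 12800/778.3 = 16.45 kg.

16.4 kg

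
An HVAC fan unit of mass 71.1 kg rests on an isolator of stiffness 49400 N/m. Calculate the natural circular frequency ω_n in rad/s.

ω_n = √(k/m) = √(49400/71.1) = √694.8 = 26.36 rad/s.

26.4 rad/s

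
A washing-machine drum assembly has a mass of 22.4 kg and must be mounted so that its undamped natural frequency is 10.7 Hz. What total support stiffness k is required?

ω_n = 2πf_n = 2π × 10.7 = 67.23 rad/s.
k = m·ω_n² = 22.4 × 67.23² = 22.4 × 4520 = 101200 N/m.

101000 N/m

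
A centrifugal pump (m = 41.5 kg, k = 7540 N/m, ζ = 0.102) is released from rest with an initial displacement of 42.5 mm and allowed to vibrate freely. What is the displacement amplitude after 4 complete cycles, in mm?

3.23 mm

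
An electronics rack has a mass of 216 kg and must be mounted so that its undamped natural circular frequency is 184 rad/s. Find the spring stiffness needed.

k = m·ω_n² = 216 × 184.0² = 216 × 33860 = 7313000 N/m.

7310000 N/m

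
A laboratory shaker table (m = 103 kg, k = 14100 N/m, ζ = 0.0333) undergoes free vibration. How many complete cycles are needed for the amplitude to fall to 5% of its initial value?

Logarithmic decrement δ = 2πζ/√(1 − ζ²) = 2π × 0.03330/√(1 − 0.00111) = 0.2093.
x_n/x₀ = e^(−nδ) ≤ 0.05; take ln: n ≥ ln(1/0.05)/δ = 2.996/0.2093 = 14.31.
So 15 complete cycles are required.

15 cycles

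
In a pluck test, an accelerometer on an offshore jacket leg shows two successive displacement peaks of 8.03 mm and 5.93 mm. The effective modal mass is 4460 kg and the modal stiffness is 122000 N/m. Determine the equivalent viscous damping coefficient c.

2250 N·s/m

Logarithmic decrement δ = (1/n)·ln(x₀/x_n) = (1/1)·ln(8.03/5.93) = (1/1)·ln(1.354) = 0.3032.
ζ = δ/√(4π² + δ²) = 0.3032/√(39.48 + 0.0919) = 0.3032/6.290 = 0.04819.
c = ζ · 2√(km) = 0.04819 × 2√(122000 × 4460) = 0.04819 × 46650 = 2248 N·s/m.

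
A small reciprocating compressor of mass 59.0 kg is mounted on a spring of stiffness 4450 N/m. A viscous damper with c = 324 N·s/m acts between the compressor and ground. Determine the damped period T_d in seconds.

0.763 s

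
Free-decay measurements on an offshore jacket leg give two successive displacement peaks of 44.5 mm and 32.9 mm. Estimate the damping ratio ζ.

Logarithmic decrement δ = (1/n)·ln(x₀/x_n) = (1/1)·ln(44.5/32.9) = (1/1)·ln(1.353) = 0.3020.
ζ = δ/√(4π² + δ²) = 0.3020/√(39.48 + 0.0912) = 0.3020/6.290 = 0.04801.

0.0480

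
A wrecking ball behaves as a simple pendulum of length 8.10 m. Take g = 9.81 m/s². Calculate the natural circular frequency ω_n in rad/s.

For a simple pendulum ω_n = √(g/L) = √(9.81/8.10) = √1.211 = 1.101 rad/s.

1.10 rad/s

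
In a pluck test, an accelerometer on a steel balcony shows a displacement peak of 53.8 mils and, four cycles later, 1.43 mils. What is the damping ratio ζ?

Logarithmic decrement δ = (1/n)·ln(x₀/x_n) = (1/4)·ln(53.8/1.43) = (1/4)·ln(37.62) = 0.9069.
ζ = δ/√(4π² + δ²) = 0.9069/√(39.48 + 0.822) = 0.9069/6.348 = 0.1429.

0.143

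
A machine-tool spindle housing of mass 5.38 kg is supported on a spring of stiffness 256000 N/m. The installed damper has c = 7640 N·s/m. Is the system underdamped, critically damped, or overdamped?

c_c = 2√(k·m) = 2347 N·s/m; ζ = c/c_c = 7640/2347 = 3.26.
Since ζ > 1 the system is overdamped.

overdamped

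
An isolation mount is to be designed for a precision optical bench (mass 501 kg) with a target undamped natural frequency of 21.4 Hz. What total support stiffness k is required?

ω_n = 2πf_n = 2π × 21.4 = 134.5 rad/s.
k = m·ω_n² = 501 × 134.5² = 501 × 18080 = 9058000 N/m.

9060000 N/m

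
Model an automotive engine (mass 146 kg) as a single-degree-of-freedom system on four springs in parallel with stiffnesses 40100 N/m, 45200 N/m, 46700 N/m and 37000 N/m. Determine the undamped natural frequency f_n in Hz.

5.41 Hz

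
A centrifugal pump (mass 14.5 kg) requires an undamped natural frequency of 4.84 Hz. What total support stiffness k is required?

13400 N/m

ω_n = 2πf_n = 2π × 4.84 = 30.41 rad/s.
k = m·ω_n² = 14.5 × 30.41² = 14.5 × 924.8 = 13410 N/m.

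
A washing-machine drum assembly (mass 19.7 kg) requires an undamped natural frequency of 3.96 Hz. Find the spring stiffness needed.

12200 N/m

ω_n = 2πf_n = 2π × 3.96 = 24.88 rad/s.
k = m·ω_n² = 19.7 × 24.88² = 19.7 × 619.1 = 12200 N/m.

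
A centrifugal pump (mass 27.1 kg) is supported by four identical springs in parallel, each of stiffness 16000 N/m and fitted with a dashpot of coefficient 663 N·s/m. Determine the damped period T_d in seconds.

Parallel springs add: k_eq = 4 × 16000 = 64000 N/m.
ω_n = √(k_eq/m) = √(64000/27.1) = 48.60 rad/s.
Critical damping c_c = 2√(k_eq·m) = 2√(64000 × 27.1) = 2634 N·s/m, so ζ = c/c_c = 663/2634 = 0.2517.
ω_d = ω_n√(1 − ζ²) = 48.60 × √(1 − 0.0634) = 47.03 rad/s.
T_d = 2π/ω_d = 0.1336 s.

0.134 s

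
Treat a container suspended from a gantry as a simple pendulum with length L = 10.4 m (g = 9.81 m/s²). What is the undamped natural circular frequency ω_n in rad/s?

For a simple pendulum ω_n = √(g/L) = √(9.81/10.4) = √0.9433 = 0.9712 rad/s.

0.971 rad/s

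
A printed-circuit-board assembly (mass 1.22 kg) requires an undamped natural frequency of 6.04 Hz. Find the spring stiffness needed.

ω_n = 2πf_n = 2π × 6.04 = 37.95 rad/s.
k = m·ω_n² = 1.22 × 37.95² = 1.22 × 1440 = 1757 N/m.

1760 N/m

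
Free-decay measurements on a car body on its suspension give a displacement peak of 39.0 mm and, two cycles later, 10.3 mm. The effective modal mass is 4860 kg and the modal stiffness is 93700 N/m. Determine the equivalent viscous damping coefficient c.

Logarithmic decrement δ = (1/n)·ln(x₀/x_n) = (1/2)·ln(39.0/10.3) = (1/2)·ln(3.786) = 0.6657.
ζ = δ/√(4π² + δ²) = 0.6657/√(39.48 + 0.443) = 0.6657/6.318 = 0.1054.
c = ζ · 2√(km) = 0.1054 × 2√(93700 × 4860) = 0.1054 × 42680 = 4497 N·s/m.

4500 N·s/m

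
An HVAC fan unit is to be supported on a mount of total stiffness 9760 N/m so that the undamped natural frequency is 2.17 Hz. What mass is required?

ω_n = 2πf_n = 2π × 2.17 = 13.63 rad/s.
m = k/ω_n² = 9760/13.63² = 9760/185.9 = 52.50 kg.

52.5 kg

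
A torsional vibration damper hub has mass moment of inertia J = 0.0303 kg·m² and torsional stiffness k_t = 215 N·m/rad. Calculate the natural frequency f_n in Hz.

13.4 Hz

ω_n = √(k_t/J) = √(215/0.0303) = √7096 = 84.24 rad/s.
f_n = ω_n/(2π) = 84.24/6.283 = 13.41 Hz.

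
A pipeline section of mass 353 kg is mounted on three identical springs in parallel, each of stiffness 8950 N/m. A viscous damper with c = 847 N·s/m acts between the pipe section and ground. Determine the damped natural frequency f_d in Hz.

1.37 Hz

Parallel springs add: k_eq = 3 × 8950 = 26850 N/m.
ω_n = √(k_eq/m) = √(26850/353) = 8.721 rad/s.
Critical damping c_c = 2√(k_eq·m) = 2√(26850 × 353) = 6157 N·s/m, so ζ = c/c_c = 847/6157 = 0.1376.
ω_d = ω_n√(1 − ζ²) = 8.721 × √(1 − 0.0189) = 8.638 rad/s.
f_d = ω_d/(2π) = 1.375 Hz.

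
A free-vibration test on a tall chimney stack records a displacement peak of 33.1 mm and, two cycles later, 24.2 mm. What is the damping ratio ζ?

0.0249

Logarithmic decrement δ = (1/n)·ln(x₀/x_n) = (1/2)·ln(33.1/24.2) = (1/2)·ln(1.368) = 0.1566.
ζ = δ/√(4π² + δ²) = 0.1566/√(39.48 + 0.0245) = 0.1566/6.285 = 0.02491.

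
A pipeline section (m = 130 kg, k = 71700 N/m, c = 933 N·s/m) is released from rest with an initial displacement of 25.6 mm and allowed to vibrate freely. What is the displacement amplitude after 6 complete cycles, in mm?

0.0753 mm

ζ = c/(2√(km)) = 933/(2√(71700 × 130)) = 933/6106 = 0.1528.
Logarithmic decrement δ = 2πζ/√(1 − ζ²) = 2π × 0.1528/√(1 − 0.0233) = 0.9715.
After n cycles, x_n/x₀ = e^(−nδ), so x_6 = 25.6 × e^(−6 × 0.9715) = 25.6 × 0.002942 = 0.07530 mm.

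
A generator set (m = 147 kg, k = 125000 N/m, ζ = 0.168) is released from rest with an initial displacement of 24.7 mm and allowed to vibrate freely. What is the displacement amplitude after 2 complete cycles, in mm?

2.90 mm

Logarithmic decrement δ = 2πζ/√(1 − ζ²) = 2π × 0.1680/√(1 − 0.0282) = 1.071.
After n cycles, x_n/x₀ = e^(−nδ), so x_2 = 24.7 × e^(−2 × 1.071) = 24.7 × 0.1175 = 2.901 mm.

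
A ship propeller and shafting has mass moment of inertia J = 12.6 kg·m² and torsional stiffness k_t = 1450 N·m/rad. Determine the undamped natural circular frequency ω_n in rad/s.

10.7 rad/s

ω_n = √(k_t/J) = √(1450/12.6) = √115.1 = 10.73 rad/s.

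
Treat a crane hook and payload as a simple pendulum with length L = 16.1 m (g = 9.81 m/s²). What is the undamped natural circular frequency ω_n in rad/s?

0.781 rad/s

For a simple pendulum ω_n = √(g/L) = √(9.81/16.1) = √0.6093 = 0.7806 rad/s.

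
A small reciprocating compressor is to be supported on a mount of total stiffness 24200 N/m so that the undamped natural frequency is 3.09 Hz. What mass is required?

ω_n = 2πf_n = 2π × 3.09 = 19.42 rad/s.
m = k/ω_n² = 24200/19.42² = 24200/376.9 = 64.20 kg.

64.2 kg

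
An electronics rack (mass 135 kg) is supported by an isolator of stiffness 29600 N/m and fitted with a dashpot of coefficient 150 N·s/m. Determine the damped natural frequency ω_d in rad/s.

14.8 rad/s

ω_n = √(k/m) = √(29600/135) = 14.81 rad/s.
Critical damping c_c = 2√(k·m) = 2√(29600 × 135) = 3998 N·s/m, so ζ = c/c_c = 150/3998 = 0.03752.
ω_d = ω_n√(1 − ζ²) = 14.81 × √(1 − 0.00141) = 14.80 rad/s.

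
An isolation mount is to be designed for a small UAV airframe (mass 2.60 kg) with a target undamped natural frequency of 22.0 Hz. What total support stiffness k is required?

ω_n = 2πf_n = 2π × 22.0 = 138.2 rad/s.
k = m·ω_n² = 2.60 × 138.2² = 2.60 × 19110 = 49680 N/m.

49700 N/m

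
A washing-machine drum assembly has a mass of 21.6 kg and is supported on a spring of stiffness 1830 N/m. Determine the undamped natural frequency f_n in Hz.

1.46 Hz

ω_n = √(k/m) = √(1830/21.6) = √84.72 = 9.204 rad/s.
f_n = ω_n/(2π) = 9.204/6.283 = 1.465 Hz.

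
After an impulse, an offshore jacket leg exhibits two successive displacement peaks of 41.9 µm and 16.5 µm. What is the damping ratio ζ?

0.147

Logarithmic decrement δ = (1/n)·ln(x₀/x_n) = (1/1)·ln(41.9/16.5) = (1/1)·ln(2.539) = 0.9319.
ζ = δ/√(4π² + δ²) = 0.9319/√(39.48 + 0.868) = 0.9319/6.352 = 0.1467.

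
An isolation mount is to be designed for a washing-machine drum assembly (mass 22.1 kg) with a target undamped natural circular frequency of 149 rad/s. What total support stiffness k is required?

k = m·ω_n² = 22.1 × 149.0² = 22.1 × 22200 = 490600 N/m.

491000 N/m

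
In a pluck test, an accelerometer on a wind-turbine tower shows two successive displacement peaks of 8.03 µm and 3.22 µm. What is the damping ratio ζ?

0.144

Logarithmic decrement δ = (1/n)·ln(x₀/x_n) = (1/1)·ln(8.03/3.22) = (1/1)·ln(2.494) = 0.9138.
ζ = δ/√(4π² + δ²) = 0.9138/√(39.48 + 0.835) = 0.9138/6.349 = 0.1439.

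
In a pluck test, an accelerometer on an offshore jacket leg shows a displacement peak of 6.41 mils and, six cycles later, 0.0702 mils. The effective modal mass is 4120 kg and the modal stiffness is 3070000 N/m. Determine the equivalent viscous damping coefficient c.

Logarithmic decrement δ = (1/n)·ln(x₀/x_n) = (1/6)·ln(6.41/0.0702) = (1/6)·ln(91.31) = 0.7524.
ζ = δ/√(4π² + δ²) = 0.7524/√(39.48 + 0.566) = 0.7524/6.328 = 0.1189.
c = ζ · 2√(km) = 0.1189 × 2√(3070000 × 4120) = 0.1189 × 224900 = 26740 N·s/m.

26700 N·s/m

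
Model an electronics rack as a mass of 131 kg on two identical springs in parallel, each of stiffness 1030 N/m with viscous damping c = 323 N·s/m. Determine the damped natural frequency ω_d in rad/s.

3.77 rad/s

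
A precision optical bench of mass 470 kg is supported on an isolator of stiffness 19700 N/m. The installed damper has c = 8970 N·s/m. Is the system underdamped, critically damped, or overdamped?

overdamped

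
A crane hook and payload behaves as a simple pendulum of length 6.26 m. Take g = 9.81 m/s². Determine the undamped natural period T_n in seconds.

5.02 s

For a simple pendulum ω_n = √(g/L) = √(9.81/6.26) = √1.567 = 1.252 rad/s.
T_n = 2π/ω_n = 6.283/1.252 = 5.019 s.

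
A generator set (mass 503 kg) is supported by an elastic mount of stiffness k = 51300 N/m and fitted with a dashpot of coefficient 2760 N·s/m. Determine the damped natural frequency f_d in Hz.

1.55 Hz

ω_n = √(k/m) = √(51300/503) = 10.10 rad/s.
Critical damping c_c = 2√(k·m) = 2√(51300 × 503) = 10160 N·s/m, so ζ = c/c_c = 2760/10160 = 0.2717.
ω_d = ω_n√(1 − ζ²) = 10.10 × √(1 − 0.0738) = 9.719 rad/s.
f_d = ω_d/(2π) = 1.547 Hz.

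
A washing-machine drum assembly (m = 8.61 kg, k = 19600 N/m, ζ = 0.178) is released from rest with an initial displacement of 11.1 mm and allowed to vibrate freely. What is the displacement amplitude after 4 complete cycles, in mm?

Logarithmic decrement δ = 2πζ/√(1 − ζ²) = 2π × 0.1780/√(1 − 0.0317) = 1.137.
After n cycles, x_n/x₀ = e^(−nδ), so x_4 = 11.1 × e^(−4 × 1.137) = 11.1 × 0.01061 = 0.1177 mm.

0.118 mm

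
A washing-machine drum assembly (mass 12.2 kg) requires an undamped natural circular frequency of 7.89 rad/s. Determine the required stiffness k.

759 N/m

k = m·ω_n² = 12.2 × 7.890² = 12.2 × 62.25 = 759.5 N/m.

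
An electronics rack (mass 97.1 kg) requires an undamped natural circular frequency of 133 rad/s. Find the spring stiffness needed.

1720000 N/m

k = m·ω_n² = 97.1 × 133.0² = 97.1 × 17690 = 1718000 N/m.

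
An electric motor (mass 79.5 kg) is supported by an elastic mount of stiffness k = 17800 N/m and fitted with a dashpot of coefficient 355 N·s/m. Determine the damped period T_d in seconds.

ω_n = √(k/m) = √(17800/79.5) = 14.96 rad/s.
Critical damping c_c = 2√(k·m) = 2√(17800 × 79.5) = 2379 N·s/m, so ζ = c/c_c = 355/2379 = 0.1492.
ω_d = ω_n√(1 − ζ²) = 14.96 × √(1 − 0.0223) = 14.80 rad/s.
T_d = 2π/ω_d = 0.4247 s.

0.425 s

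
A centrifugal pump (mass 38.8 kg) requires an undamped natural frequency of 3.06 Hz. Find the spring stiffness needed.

ω_n = 2πf_n = 2π × 3.06 = 19.23 rad/s.
k = m·ω_n² = 38.8 × 19.23² = 38.8 × 369.7 = 14340 N/m.

14300 N/m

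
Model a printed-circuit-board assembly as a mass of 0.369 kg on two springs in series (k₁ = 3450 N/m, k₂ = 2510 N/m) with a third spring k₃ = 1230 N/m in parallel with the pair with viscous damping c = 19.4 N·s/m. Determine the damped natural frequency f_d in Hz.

12.9 Hz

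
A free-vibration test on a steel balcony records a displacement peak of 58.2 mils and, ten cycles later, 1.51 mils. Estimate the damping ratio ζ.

0.0580

Logarithmic decrement δ = (1/n)·ln(x₀/x_n) = (1/10)·ln(58.2/1.51) = (1/10)·ln(38.54) = 0.3652.
ζ = δ/√(4π² + δ²) = 0.3652/√(39.48 + 0.133) = 0.3652/6.294 = 0.05802.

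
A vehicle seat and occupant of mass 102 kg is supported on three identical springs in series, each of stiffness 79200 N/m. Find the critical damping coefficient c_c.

Series springs: 1/k_eq = 3/79200, so k_eq = 79200/3 = 26400 N/m.
c_c = 2√(k_eq·m) = 2√(26400 × 102) = 2 × 1641 = 3282 N·s/m.

3280 N·s/m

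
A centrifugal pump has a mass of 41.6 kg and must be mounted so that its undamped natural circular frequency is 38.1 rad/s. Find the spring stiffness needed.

k = m·ω_n² = 41.6 × 38.10² = 41.6 × 1452 = 60390 N/m.

60400 N/m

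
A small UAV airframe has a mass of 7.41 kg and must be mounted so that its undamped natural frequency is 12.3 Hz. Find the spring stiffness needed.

ω_n = 2πf_n = 2π × 12.3 = 77.28 rad/s.
k = m·ω_n² = 7.41 × 77.28² = 7.41 × 5973 = 44260 N/m.

44300 N/m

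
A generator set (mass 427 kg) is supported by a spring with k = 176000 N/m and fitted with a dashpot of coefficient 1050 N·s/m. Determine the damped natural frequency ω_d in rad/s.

ω_n = √(k/m) = √(176000/427) = 20.30 rad/s.
Critical damping c_c = 2√(k·m) = 2√(176000 × 427) = 17340 N·s/m, so ζ = c/c_c = 1050/17340 = 0.06056.
ω_d = ω_n√(1 − ζ²) = 20.30 × √(1 − 0.00367) = 20.26 rad/s.

20.3 rad/s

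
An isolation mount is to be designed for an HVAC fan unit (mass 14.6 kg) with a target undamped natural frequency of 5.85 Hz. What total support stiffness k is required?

19700 N/m

ω_n = 2πf_n = 2π × 5.85 = 36.76 rad/s.
k = m·ω_n² = 14.6 × 36.76² = 14.6 × 1351 = 19730 N/m.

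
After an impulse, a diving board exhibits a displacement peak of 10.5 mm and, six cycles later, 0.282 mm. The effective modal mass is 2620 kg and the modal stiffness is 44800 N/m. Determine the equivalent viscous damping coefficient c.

2070 N·s/m

Logarithmic decrement δ = (1/n)·ln(x₀/x_n) = (1/6)·ln(10.5/0.282) = (1/6)·ln(37.23) = 0.6029.
ζ = δ/√(4π² + δ²) = 0.6029/√(39.48 + 0.363) = 0.6029/6.312 = 0.09551.
c = ζ · 2√(km) = 0.09551 × 2√(44800 × 2620) = 0.09551 × 21670 = 2070 N·s/m.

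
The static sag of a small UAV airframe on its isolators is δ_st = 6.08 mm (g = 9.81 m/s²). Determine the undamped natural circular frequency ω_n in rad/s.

ω_n = √(g/δ_st) = √(9.81/0.00608) = √1613 = 40.17 rad/s.

40.2 rad/s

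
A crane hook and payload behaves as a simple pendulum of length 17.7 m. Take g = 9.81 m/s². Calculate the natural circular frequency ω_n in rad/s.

0.744 rad/s

For a simple pendulum ω_n = √(g/L) = √(9.81/17.7) = √0.5542 = 0.7445 rad/s.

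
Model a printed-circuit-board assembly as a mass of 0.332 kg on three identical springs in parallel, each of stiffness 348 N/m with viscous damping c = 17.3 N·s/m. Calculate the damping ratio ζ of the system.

0.465

Parallel springs add: k_eq = 3 × 348 = 1044 N/m.
ω_n = √(k_eq/m) = √(1044/0.332) = 56.08 rad/s.
Critical damping c_c = 2√(k_eq·m) = 2√(1044 × 0.332) = 37.23 N·s/m, so ζ = c/c_c = 17.3/37.23 = 0.4646.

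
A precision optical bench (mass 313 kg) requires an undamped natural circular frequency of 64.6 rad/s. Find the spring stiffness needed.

1310000 N/m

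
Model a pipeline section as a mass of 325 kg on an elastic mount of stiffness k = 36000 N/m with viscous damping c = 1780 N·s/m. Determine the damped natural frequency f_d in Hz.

1.62 Hz

ω_n = √(k/m) = √(36000/325) = 10.52 rad/s.
Critical damping c_c = 2√(k·m) = 2√(36000 × 325) = 6841 N·s/m, so ζ = c/c_c = 1780/6841 = 0.2602.
ω_d = ω_n√(1 − ζ²) = 10.52 × √(1 − 0.0677) = 10.16 rad/s.
f_d = ω_d/(2π) = 1.617 Hz.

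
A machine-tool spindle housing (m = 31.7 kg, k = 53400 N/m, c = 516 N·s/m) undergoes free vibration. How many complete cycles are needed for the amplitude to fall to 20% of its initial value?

ζ = c/(2√(km)) = 516/(2√(53400 × 31.7)) = 516/2602 = 0.1983.
Logarithmic decrement δ = 2πζ/√(1 − ζ²) = 2π × 0.1983/√(1 − 0.0393) = 1.271.
x_n/x₀ = e^(−nδ) ≤ 0.2; take ln: n ≥ ln(1/0.2)/δ = 1.609/1.271 = 1.266.
So 2 complete cycles are required.

2 cycles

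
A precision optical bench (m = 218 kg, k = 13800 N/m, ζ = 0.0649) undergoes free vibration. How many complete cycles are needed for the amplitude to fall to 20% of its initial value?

4 cycles

Logarithmic decrement δ = 2πζ/√(1 − ζ²) = 2π × 0.06490/√(1 − 0.00421) = 0.4086.
x_n/x₀ = e^(−nδ) ≤ 0.2; take ln: n ≥ ln(1/0.2)/δ = 1.609/0.4086 = 3.939.
So 4 complete cycles are required.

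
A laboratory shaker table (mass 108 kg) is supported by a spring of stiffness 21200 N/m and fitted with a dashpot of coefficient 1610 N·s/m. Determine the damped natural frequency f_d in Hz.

1.89 Hz

ω_n = √(k/m) = √(21200/108) = 14.01 rad/s.
Critical damping c_c = 2√(k·m) = 2√(21200 × 108) = 3026 N·s/m, so ζ = c/c_c = 1610/3026 = 0.5320.
ω_d = ω_n√(1 − ζ²) = 14.01 × √(1 − 0.283) = 11.86 rad/s.
f_d = ω_d/(2π) = 1.888 Hz.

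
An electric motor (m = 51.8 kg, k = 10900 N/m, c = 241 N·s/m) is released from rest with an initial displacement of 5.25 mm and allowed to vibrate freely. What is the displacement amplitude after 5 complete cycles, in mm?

ζ = c/(2√(km)) = 241/(2√(10900 × 51.8)) = 241/1503 = 0.1604.
Logarithmic decrement δ = 2πζ/√(1 − ζ²) = 2π × 0.1604/√(1 − 0.0257) = 1.021.
After n cycles, x_n/x₀ = e^(−nδ), so x_5 = 5.25 × e^(−5 × 1.021) = 5.25 × 0.006072 = 0.03188 mm.

0.0319 mm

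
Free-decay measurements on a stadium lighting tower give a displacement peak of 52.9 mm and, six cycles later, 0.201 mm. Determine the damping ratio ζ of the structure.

0.146

Logarithmic decrement δ = (1/n)·ln(x₀/x_n) = (1/6)·ln(52.9/0.201) = (1/6)·ln(263.2) = 0.9288.
ζ = δ/√(4π² + δ²) = 0.9288/√(39.48 + 0.863) = 0.9288/6.351 = 0.1462.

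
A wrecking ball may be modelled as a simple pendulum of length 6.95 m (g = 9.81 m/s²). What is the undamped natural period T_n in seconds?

For a simple pendulum ω_n = √(g/L) = √(9.81/6.95) = √1.412 = 1.188 rad/s.
T_n = 2π/ω_n = 6.283/1.188 = 5.289 s.

5.29 s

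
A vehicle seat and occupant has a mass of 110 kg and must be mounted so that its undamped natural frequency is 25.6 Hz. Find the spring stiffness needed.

2850000 N/m

ω_n = 2πf_n = 2π × 25.6 = 160.8 rad/s.
k = m·ω_n² = 110 × 160.8² = 110 × 25870 = 2846000 N/m.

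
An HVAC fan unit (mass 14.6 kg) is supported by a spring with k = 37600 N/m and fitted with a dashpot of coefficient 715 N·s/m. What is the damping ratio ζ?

ω_n = √(k/m) = √(37600/14.6) = 50.75 rad/s.
Critical damping c_c = 2√(k·m) = 2√(37600 × 14.6) = 1482 N·s/m, so ζ = c/c_c = 715/1482 = 0.4825.

0.483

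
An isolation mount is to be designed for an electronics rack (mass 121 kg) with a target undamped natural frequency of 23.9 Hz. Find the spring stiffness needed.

2730000 N/m

ω_n = 2πf_n = 2π × 23.9 = 150.2 rad/s.
k = m·ω_n² = 121 × 150.2² = 121 × 22550 = 2729000 N/m.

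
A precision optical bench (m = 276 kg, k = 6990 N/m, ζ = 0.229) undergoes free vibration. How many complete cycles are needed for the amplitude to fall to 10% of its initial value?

Logarithmic decrement δ = 2πζ/√(1 − ζ²) = 2π × 0.2290/√(1 − 0.0524) = 1.478.
x_n/x₀ = e^(−nδ) ≤ 0.1; take ln: n ≥ ln(1/0.1)/δ = 2.303/1.478 = 1.558.
So 2 complete cycles are required.

2 cycles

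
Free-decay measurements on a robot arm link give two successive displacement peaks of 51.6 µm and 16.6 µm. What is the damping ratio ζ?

Logarithmic decrement δ = (1/n)·ln(x₀/x_n) = (1/1)·ln(51.6/16.6) = (1/1)·ln(3.108) = 1.134.
ζ = δ/√(4π² + δ²) = 1.134/√(39.48 + 1.29) = 1.134/6.385 = 0.1776.

0.178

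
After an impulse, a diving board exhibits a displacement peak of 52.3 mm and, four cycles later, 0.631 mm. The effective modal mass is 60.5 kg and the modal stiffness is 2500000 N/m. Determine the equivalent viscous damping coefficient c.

4260 N·s/m

Logarithmic decrement δ = (1/n)·ln(x₀/x_n) = (1/4)·ln(52.3/0.631) = (1/4)·ln(82.88) = 1.104.
ζ = δ/√(4π² + δ²) = 1.104/√(39.48 + 1.22) = 1.104/6.380 = 0.1731.
c = ζ · 2√(km) = 0.1731 × 2√(2500000 × 60.5) = 0.1731 × 24600 = 4258 N·s/m.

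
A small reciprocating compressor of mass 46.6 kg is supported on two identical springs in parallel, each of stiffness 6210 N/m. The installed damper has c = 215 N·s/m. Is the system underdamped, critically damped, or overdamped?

Parallel springs add: k_eq = 2 × 6210 = 12420 N/m.
c_c = 2√(k_eq·m) = 1522 N·s/m; ζ = c/c_c = 215/1522 = 0.141.
Since ζ < 1 the system is underdamped.

underdamped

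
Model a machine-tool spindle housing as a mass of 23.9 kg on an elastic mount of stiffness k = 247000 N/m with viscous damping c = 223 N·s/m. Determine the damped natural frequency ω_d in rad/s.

ω_n = √(k/m) = √(247000/23.9) = 101.7 rad/s.
Critical damping c_c = 2√(k·m) = 2√(247000 × 23.9) = 4859 N·s/m, so ζ = c/c_c = 223/4859 = 0.04589.
ω_d = ω_n√(1 − ζ²) = 101.7 × √(1 − 0.00211) = 101.6 rad/s.

102 rad/s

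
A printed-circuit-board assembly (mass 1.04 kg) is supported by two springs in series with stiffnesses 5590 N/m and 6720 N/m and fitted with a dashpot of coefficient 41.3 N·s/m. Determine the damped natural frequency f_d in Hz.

8.02 Hz

Series springs: 1/k_eq = 1/5590 + 1/6720 = 0.0003277, so k_eq = 3052 N/m.
ω_n = √(k_eq/m) = √(3052/1.04) = 54.17 rad/s.
Critical damping c_c = 2√(k_eq·m) = 2√(3052 × 1.04) = 112.7 N·s/m, so ζ = c/c_c = 41.3/112.7 = 0.3666.
ω_d = ω_n√(1 − ζ²) = 54.17 × √(1 − 0.134) = 50.40 rad/s.
f_d = ω_d/(2π) = 8.021 Hz.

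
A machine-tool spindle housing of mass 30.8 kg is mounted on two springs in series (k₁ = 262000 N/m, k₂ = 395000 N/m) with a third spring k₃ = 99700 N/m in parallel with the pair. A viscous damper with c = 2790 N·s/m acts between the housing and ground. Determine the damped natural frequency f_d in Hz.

Series pair: k_s = k₁k₂/(k₁+k₂) = (262000)(395000)/(262000 + 395000) = 157500 N/m. In parallel with k₃: k_eq = 157500 + 99700 = 257200 N/m.
ω_n = √(k_eq/m) = √(257200/30.8) = 91.39 rad/s.
Critical damping c_c = 2√(k_eq·m) = 2√(257200 × 30.8) = 5629 N·s/m, so ζ = c/c_c = 2790/5629 = 0.4956.
ω_d = ω_n√(1 − ζ²) = 91.39 × √(1 − 0.246) = 79.37 rad/s.
f_d = ω_d/(2π) = 12.63 Hz.

12.6 Hz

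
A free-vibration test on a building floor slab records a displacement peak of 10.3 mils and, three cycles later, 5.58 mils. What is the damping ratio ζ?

0.0325

Logarithmic decrement δ = (1/n)·ln(x₀/x_n) = (1/3)·ln(10.3/5.58) = (1/3)·ln(1.846) = 0.2043.
ζ = δ/√(4π² + δ²) = 0.2043/√(39.48 + 0.0417) = 0.2043/6.287 = 0.03250.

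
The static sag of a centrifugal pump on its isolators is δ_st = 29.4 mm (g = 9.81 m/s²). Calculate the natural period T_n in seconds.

ω_n = √(g/δ_st) = √(9.81/0.0294) = √333.7 = 18.27 rad/s.
T_n = 2π/ω_n = 6.283/18.27 = 0.3440 s.

0.344 s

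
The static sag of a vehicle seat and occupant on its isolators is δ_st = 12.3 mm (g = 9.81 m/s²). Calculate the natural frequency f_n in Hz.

4.49 Hz

ω_n = √(g/δ_st) = √(9.81/0.0123) = √797.6 = 28.24 rad/s.
f_n = ω_n/(2π) = 28.24/6.283 = 4.495 Hz.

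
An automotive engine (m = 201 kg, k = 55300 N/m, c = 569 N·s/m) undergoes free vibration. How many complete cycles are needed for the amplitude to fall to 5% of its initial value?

6 cycles

ζ = c/(2√(km)) = 569/(2√(55300 × 201)) = 569/6668 = 0.08533.
Logarithmic decrement δ = 2πζ/√(1 − ζ²) = 2π × 0.08533/√(1 − 0.00728) = 0.5381.
x_n/x₀ = e^(−nδ) ≤ 0.05; take ln: n ≥ ln(1/0.05)/δ = 2.996/0.5381 = 5.567.
So 6 complete cycles are required.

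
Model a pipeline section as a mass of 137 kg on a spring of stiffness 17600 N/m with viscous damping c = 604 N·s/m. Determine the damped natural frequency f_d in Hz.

ω_n = √(k/m) = √(17600/137) = 11.33 rad/s.
Critical damping c_c = 2√(k·m) = 2√(17600 × 137) = 3106 N·s/m, so ζ = c/c_c = 604/3106 = 0.1945.
ω_d = ω_n√(1 − ζ²) = 11.33 × √(1 − 0.0378) = 11.12 rad/s.
f_d = ω_d/(2π) = 1.769 Hz.

1.77 Hz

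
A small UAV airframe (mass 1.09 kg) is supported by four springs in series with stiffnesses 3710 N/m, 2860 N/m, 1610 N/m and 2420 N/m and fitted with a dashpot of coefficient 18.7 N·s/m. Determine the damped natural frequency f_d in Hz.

3.49 Hz

Series springs: 1/k_eq = 1/3710 + 1/2860 + 1/1610 + 1/2420 = 0.001654, so k_eq = 604.8 N/m.
ω_n = √(k_eq/m) = √(604.8/1.09) = 23.55 rad/s.
Critical damping c_c = 2√(k_eq·m) = 2√(604.8 × 1.09) = 51.35 N·s/m, so ζ = c/c_c = 18.7/51.35 = 0.3642.
ω_d = ω_n√(1 − ζ²) = 23.55 × √(1 − 0.133) = 21.94 rad/s.
f_d = ω_d/(2π) = 3.491 Hz.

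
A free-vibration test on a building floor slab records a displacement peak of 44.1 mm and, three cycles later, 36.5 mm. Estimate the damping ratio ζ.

Logarithmic decrement δ = (1/n)·ln(x₀/x_n) = (1/3)·ln(44.1/36.5) = (1/3)·ln(1.208) = 0.06305.
ζ = δ/√(4π² + δ²) = 0.06305/√(39.48 + 0.00398) = 0.06305/6.284 = 0.01003.

0.0100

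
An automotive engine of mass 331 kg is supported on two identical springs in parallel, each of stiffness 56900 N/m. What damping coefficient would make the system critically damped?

12300 N·s/m

Parallel springs add: k_eq = 2 × 56900 = 113800 N/m.
c_c = 2√(k_eq·m) = 2√(113800 × 331) = 2 × 6137 = 12270 N·s/m.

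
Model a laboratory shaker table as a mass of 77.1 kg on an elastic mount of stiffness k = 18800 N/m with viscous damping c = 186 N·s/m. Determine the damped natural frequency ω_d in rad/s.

15.6 rad/s

ω_n = √(k/m) = √(18800/77.1) = 15.62 rad/s.
Critical damping c_c = 2√(k·m) = 2√(18800 × 77.1) = 2408 N·s/m, so ζ = c/c_c = 186/2408 = 0.07725.
ω_d = ω_n√(1 − ζ²) = 15.62 × √(1 − 0.00597) = 15.57 rad/s.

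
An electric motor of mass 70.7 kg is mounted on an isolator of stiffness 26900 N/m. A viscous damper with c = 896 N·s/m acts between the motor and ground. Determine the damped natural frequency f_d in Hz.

2.94 Hz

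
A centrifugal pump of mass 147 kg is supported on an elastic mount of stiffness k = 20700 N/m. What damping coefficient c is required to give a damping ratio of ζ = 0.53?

c_c = 2√(k·m) = 2√(20700 × 147) = 3489 N·s/m.
c = ζ·c_c = 0.53 × 3489 = 1849 N·s/m.

1850 N·s/m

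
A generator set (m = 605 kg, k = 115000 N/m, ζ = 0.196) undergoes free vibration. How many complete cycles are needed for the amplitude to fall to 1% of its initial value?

Logarithmic decrement δ = 2πζ/√(1 − ζ²) = 2π × 0.1960/√(1 − 0.0384) = 1.256.
x_n/x₀ = e^(−nδ) ≤ 0.01; take ln: n ≥ ln(1/0.01)/δ = 4.605/1.256 = 3.667.
So 4 complete cycles are required.

4 cycles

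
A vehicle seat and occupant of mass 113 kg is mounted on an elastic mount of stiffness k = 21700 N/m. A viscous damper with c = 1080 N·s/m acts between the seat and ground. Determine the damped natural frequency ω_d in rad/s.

13.0 rad/s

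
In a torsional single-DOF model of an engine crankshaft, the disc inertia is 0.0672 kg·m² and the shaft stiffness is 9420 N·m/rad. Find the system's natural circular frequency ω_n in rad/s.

374 rad/s

ω_n = √(k_t/J) = √(9420/0.0672) = √140200 = 374.4 rad/s.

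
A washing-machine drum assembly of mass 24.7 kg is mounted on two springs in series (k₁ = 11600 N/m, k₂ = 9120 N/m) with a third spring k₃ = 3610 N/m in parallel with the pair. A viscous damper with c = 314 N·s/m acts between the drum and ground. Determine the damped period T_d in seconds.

0.355 s

Series pair: k_s = k₁k₂/(k₁+k₂) = (11600)(9120)/(11600 + 9120) = 5106 N/m. In parallel with k₃: k_eq = 5106 + 3610 = 8716 N/m.
ω_n = √(k_eq/m) = √(8716/24.7) = 18.78 rad/s.
Critical damping c_c = 2√(k_eq·m) = 2√(8716 × 24.7) = 928.0 N·s/m, so ζ = c/c_c = 314/928.0 = 0.3384.
ω_d = ω_n√(1 − ζ²) = 18.78 × √(1 − 0.114) = 17.68 rad/s.
T_d = 2π/ω_d = 0.3555 s.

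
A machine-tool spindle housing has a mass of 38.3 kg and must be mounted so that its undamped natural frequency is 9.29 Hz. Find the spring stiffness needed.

130000 N/m

ω_n = 2πf_n = 2π × 9.29 = 58.37 rad/s.
k = m·ω_n² = 38.3 × 58.37² = 38.3 × 3407 = 130500 N/m.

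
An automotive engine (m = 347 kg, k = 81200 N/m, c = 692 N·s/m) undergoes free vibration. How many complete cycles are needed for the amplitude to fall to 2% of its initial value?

10 cycles

ζ = c/(2√(km)) = 692/(2√(81200 × 347)) = 692/10620 = 0.06518.
Logarithmic decrement δ = 2πζ/√(1 − ζ²) = 2π × 0.06518/√(1 − 0.00425) = 0.4104.
x_n/x₀ = e^(−nδ) ≤ 0.02; take ln: n ≥ ln(1/0.02)/δ = 3.912/0.4104 = 9.532.
So 10 complete cycles are required.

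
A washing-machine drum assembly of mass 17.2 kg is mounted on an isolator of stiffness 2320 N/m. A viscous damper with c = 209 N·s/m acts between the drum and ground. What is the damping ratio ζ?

ω_n = √(k/m) = √(2320/17.2) = 11.61 rad/s.
Critical damping c_c = 2√(k·m) = 2√(2320 × 17.2) = 399.5 N·s/m, so ζ = c/c_c = 209/399.5 = 0.5231.

0.523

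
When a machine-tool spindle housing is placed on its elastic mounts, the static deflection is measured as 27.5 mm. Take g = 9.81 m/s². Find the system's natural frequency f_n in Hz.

ω_n = √(g/δ_st) = √(9.81/0.0275) = √356.7 = 18.89 rad/s.
f_n = ω_n/(2π) = 18.89/6.283 = 3.006 Hz.

3.01 Hz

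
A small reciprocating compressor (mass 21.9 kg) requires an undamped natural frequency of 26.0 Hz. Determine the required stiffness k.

584000 N/m

ω_n = 2πf_n = 2π × 26.0 = 163.4 rad/s.
k = m·ω_n² = 21.9 × 163.4² = 21.9 × 26690 = 584500 N/m.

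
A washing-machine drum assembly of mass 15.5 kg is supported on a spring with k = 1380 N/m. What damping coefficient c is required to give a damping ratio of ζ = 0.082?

24.0 N·s/m

c_c = 2√(k·m) = 2√(1380 × 15.5) = 292.5 N·s/m.
c = ζ·c_c = 0.082 × 292.5 = 23.99 N·s/m.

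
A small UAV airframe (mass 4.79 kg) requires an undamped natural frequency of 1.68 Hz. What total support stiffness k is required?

534 N/m

ω_n = 2πf_n = 2π × 1.68 = 10.56 rad/s.
k = m·ω_n² = 4.79 × 10.56² = 4.79 × 111.4 = 533.7 N/m.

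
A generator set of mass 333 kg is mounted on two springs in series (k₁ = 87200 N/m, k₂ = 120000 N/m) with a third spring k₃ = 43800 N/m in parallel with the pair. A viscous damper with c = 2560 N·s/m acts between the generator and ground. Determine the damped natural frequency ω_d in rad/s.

Series pair: k_s = k₁k₂/(k₁+k₂) = (87200)(120000)/(87200 + 120000) = 50500 N/m. In parallel with k₃: k_eq = 50500 + 43800 = 94300 N/m.
ω_n = √(k_eq/m) = √(94300/333) = 16.83 rad/s.
Critical damping c_c = 2√(k_eq·m) = 2√(94300 × 333) = 11210 N·s/m, so ζ = c/c_c = 2560/11210 = 0.2284.
ω_d = ω_n√(1 − ζ²) = 16.83 × √(1 − 0.0522) = 16.38 rad/s.

16.4 rad/s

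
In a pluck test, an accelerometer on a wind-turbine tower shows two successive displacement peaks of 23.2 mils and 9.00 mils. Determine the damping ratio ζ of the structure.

Logarithmic decrement δ = (1/n)·ln(x₀/x_n) = (1/1)·ln(23.2/9.00) = (1/1)·ln(2.578) = 0.9469.
ζ = δ/√(4π² + δ²) = 0.9469/√(39.48 + 0.897) = 0.9469/6.354 = 0.1490.

0.149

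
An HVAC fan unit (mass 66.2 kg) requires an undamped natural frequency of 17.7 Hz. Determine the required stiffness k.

819000 N/m

ω_n = 2πf_n = 2π × 17.7 = 111.2 rad/s.
k = m·ω_n² = 66.2 × 111.2² = 66.2 × 12370 = 818800 N/m.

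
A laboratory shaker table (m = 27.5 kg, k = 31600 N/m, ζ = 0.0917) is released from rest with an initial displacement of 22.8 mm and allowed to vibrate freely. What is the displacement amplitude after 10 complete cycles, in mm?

0.0700 mm

Logarithmic decrement δ = 2πζ/√(1 − ζ²) = 2π × 0.09170/√(1 − 0.00841) = 0.5786.
After n cycles, x_n/x₀ = e^(−nδ), so x_10 = 22.8 × e^(−10 × 0.5786) = 22.8 × 0.003070 = 0.07000 mm.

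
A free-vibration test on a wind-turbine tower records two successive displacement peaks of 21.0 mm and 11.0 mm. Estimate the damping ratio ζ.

Logarithmic decrement δ = (1/n)·ln(x₀/x_n) = (1/1)·ln(21.0/11.0) = (1/1)·ln(1.909) = 0.6466.
ζ = δ/√(4π² + δ²) = 0.6466/√(39.48 + 0.418) = 0.6466/6.316 = 0.1024.

0.102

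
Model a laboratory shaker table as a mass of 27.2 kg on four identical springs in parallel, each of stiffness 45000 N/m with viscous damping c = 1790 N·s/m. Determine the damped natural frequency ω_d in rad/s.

Parallel springs add: k_eq = 4 × 45000 = 180000 N/m.
ω_n = √(k_eq/m) = √(180000/27.2) = 81.35 rad/s.
Critical damping c_c = 2√(k_eq·m) = 2√(180000 × 27.2) = 4425 N·s/m, so ζ = c/c_c = 1790/4425 = 0.4045.
ω_d = ω_n√(1 − ζ²) = 81.35 × √(1 − 0.164) = 74.40 rad/s.

74.4 rad/s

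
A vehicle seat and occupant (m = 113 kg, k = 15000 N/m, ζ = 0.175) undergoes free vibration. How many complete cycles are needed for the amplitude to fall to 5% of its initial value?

3 cycles

Logarithmic decrement δ = 2πζ/√(1 − ζ²) = 2π × 0.1750/√(1 − 0.0306) = 1.117.
x_n/x₀ = e^(−nδ) ≤ 0.05; take ln: n ≥ ln(1/0.05)/δ = 2.996/1.117 = 2.682.
So 3 complete cycles are required.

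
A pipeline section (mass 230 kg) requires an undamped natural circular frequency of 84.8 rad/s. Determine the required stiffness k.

1650000 N/m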